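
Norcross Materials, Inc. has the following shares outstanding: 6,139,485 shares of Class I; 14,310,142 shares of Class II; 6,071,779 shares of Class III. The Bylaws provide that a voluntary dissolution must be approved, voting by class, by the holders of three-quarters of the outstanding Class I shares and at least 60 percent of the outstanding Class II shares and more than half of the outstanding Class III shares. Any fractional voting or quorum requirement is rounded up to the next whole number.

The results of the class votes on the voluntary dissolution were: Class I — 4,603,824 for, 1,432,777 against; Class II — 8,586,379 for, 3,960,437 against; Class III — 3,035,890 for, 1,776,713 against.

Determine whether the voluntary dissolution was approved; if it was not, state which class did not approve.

Not approved — the Class I shares did not give the required vote.

Class I: 3/4 of 6139485 = 4604613.75, rounded up to 4604614; 4,604,614 required, 4,603,824 in favor — not approved.
Class II: 3/5 of 14310142 = 8586085.20, rounded up to 8586086; 8,586,086 required, 8,586,379 in favor — approved.
Class III: a majority of 6071779 is 3035890; 3,035,890 required, 3,035,890 in favor — approved.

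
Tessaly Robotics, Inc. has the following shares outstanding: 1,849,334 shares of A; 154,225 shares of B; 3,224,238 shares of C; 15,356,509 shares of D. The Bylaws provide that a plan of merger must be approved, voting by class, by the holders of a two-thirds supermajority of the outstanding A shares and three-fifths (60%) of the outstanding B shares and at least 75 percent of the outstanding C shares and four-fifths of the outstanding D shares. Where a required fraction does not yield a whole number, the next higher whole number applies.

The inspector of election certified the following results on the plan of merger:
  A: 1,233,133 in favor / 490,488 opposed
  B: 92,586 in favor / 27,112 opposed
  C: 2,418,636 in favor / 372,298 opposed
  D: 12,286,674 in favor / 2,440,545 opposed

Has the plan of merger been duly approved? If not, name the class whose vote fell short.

Approved — every class gave the required vote.

A: 2/3 of 1849334 = 1232889.33, rounded up to 1232890; 1,232,890 required, 1,233,133 in favor — approved.
B: 3/5 of 154225 = 92535; 92,535 required, 92,586 in favor — approved.
C: 3/4 of 3224238 = 2418178.50, rounded up to 2418179; 2,418,179 required, 2,418,636 in favor — approved.
D: 4/5 of 15356509 = 12285207.20, rounded up to 12285208; 12,285,208 required, 12,286,674 in favor — approved.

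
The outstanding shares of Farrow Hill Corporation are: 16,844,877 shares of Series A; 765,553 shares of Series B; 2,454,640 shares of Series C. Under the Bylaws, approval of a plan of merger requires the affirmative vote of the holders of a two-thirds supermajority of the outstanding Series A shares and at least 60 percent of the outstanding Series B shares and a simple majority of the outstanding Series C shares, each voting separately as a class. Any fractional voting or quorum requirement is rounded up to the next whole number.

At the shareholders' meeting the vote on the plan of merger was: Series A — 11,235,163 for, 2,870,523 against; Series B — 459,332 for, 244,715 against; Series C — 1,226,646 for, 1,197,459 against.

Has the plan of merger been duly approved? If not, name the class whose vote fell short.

Series A: 2/3 of 16844877 = 11229918; 11,229,918 required, 11,235,163 in favor — approved.
Series B: 3/5 of 765553 = 459331.80, rounded up to 459332; 459,332 required, 459,332 in favor — approved.
Series C: a majority of 2454640 is 1227321; 1,227,321 required, 1,226,646 in favor — not approved.

Not approved — the Series C shares did not give the required vote.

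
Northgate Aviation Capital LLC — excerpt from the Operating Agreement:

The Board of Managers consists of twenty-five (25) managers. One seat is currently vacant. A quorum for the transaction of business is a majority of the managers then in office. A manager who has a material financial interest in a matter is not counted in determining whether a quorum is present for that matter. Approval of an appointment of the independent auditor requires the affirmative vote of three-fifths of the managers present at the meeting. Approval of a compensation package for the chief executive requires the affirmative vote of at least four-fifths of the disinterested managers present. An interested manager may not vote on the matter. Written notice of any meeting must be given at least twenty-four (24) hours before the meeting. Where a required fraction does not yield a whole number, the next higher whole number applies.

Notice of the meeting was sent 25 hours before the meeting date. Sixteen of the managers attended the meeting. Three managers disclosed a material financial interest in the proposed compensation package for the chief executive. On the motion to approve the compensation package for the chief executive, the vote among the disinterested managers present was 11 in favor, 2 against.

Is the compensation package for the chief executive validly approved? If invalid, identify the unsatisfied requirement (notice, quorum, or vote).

Notice: 25 hours given; 24 required (25 ≥ 24). Satisfied.
Quorum: 16 present, but the 3 interested managers do not count, leaving 13. Quorum is 13. Satisfied.
Vote: the compensation package for the chief executive requires four-fifths of the disinterested managers present (16 − 3 = 13). 4/5 of 13 = 10.40, rounded up to 11, so 11 affirmative votes are needed; 11 voted in favor. Satisfied.

Valid — all requirements satisfied.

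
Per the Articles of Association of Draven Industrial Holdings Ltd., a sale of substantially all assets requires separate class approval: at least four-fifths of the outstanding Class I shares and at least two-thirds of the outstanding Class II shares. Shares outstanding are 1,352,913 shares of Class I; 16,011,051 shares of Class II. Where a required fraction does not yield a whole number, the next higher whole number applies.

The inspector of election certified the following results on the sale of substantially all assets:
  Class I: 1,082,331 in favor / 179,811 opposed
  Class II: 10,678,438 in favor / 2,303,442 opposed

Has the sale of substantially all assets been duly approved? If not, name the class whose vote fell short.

Class I: 4/5 of 1352913 = 1082330.40, rounded up to 1082331; 1,082,331 required, 1,082,331 in favor — approved.
Class II: 2/3 of 16011051 = 10674034; 10,674,034 required, 10,678,438 in favor — approved.

Approved — every class gave the required vote.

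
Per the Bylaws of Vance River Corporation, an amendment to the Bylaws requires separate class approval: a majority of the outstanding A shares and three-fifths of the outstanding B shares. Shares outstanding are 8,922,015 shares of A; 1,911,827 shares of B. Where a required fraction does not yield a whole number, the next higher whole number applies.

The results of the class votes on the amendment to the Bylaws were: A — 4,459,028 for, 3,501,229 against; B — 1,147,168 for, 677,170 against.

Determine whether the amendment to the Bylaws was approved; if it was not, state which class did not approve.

Not approved — the A shares did not give the required vote.

A: a majority of 8922015 is 4461008; 4,461,008 required, 4,459,028 in favor — not approved.
B: 3/5 of 1911827 = 1147096.20, rounded up to 1147097; 1,147,097 required, 1,147,168 in favor — approved.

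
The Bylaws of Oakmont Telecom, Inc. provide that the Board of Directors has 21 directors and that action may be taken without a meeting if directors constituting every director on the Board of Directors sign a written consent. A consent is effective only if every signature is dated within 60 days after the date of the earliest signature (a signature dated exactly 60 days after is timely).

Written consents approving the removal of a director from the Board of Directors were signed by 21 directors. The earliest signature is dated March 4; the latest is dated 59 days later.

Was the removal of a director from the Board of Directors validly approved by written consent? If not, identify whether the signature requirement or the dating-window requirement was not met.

Signatures required: all of 21 — unanimous means all 21, so 21 needed; 21 signed. Sufficient.
Dating window: the latest signature is 59 days after the earliest; the limit is 60 days. Within the window.

Effective — both the signature and dating-window requirements are satisfied.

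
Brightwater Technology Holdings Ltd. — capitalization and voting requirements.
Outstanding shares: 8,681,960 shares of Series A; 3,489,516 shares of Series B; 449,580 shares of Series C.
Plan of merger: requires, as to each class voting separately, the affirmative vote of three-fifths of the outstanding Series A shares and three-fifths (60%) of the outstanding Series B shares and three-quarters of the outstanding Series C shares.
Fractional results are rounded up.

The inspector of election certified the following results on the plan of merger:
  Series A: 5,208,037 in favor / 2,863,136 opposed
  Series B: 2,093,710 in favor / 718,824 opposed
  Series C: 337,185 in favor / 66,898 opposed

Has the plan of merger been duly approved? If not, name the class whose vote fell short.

Not approved — the Series A shares did not give the required vote.

Series A: 3/5 of 8681960 = 5209176; 5,209,176 required, 5,208,037 in favor — not approved.
Series B: 3/5 of 3489516 = 2093709.60, rounded up to 2093710; 2,093,710 required, 2,093,710 in favor — approved.
Series C: 3/4 of 449580 = 337185; 337,185 required, 337,185 in favor — approved.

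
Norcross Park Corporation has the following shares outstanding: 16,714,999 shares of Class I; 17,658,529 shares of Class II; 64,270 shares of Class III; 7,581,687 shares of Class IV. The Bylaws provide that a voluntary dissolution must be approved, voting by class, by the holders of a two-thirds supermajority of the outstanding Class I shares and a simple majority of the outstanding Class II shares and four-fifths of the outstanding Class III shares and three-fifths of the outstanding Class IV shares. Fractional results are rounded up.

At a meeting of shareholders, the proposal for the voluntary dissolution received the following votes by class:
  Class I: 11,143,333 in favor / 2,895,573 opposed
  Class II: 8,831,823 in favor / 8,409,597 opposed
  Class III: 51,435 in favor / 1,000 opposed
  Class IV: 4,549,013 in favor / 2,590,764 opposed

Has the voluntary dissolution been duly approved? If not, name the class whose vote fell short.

Approved — every class gave the required vote.

Class I: 2/3 of 16714999 = 11143332.67, rounded up to 11143333; 11,143,333 required, 11,143,333 in favor — approved.
Class II: a majority of 17658529 is 8829265; 8,829,265 required, 8,831,823 in favor — approved.
Class III: 4/5 of 64270 = 51416; 51,416 required, 51,435 in favor — approved.
Class IV: 3/5 of 7581687 = 4549012.20, rounded up to 4549013; 4,549,013 required, 4,549,013 in favor — approved.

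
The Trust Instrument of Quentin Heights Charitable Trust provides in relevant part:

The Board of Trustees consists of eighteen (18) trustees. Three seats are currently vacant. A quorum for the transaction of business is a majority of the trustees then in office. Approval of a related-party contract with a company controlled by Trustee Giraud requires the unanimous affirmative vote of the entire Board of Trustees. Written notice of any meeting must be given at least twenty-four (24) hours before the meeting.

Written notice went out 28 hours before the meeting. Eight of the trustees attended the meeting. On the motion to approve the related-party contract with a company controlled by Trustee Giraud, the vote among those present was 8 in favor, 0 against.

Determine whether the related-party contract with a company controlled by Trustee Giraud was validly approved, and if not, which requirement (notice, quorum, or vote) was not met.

Notice: 28 hours given; 24 required (28 ≥ 24). Satisfied.
Quorum: 8 present; quorum is 8. Satisfied.
Vote: the related-party contract with a company controlled by Trustee Giraud requires the unanimous vote of the entire Board of Trustees (18). Unanimous means all 18, so 18 affirmative votes are needed; 8 voted in favor. Not satisfied.

Invalid — vote requirement not satisfied.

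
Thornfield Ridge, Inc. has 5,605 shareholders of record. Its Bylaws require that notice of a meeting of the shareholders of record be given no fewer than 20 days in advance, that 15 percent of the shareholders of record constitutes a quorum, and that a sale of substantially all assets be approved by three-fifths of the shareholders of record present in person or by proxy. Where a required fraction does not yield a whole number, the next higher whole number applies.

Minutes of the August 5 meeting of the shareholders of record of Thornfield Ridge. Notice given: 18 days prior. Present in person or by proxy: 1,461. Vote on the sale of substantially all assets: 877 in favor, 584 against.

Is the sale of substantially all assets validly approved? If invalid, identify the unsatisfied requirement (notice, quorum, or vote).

Notice: 18 days given; 20 required. Not satisfied.
Quorum: 15% of 5,605 = 840.75, rounded up to 841; 1,461 present. Satisfied.
Vote: requires three-fifths of those present (1,461); 3/5 of 1461 = 876.60, rounded up to 877, so 877 needed; 877 in favor. Satisfied.

Invalid — notice requirement not satisfied.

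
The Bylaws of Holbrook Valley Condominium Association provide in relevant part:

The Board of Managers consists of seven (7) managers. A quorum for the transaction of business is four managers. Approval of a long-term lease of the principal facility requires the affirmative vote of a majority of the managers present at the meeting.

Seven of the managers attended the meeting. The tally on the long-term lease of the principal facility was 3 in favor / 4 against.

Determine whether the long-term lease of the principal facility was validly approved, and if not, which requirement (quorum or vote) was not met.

Quorum: 7 present; quorum is 4. Satisfied.
Vote: the long-term lease of the principal facility requires a majority of the managers present (7). A majority of 7 is 4, so 4 affirmative votes are needed; 3 voted in favor. Not satisfied.

Invalid — vote requirement not satisfied.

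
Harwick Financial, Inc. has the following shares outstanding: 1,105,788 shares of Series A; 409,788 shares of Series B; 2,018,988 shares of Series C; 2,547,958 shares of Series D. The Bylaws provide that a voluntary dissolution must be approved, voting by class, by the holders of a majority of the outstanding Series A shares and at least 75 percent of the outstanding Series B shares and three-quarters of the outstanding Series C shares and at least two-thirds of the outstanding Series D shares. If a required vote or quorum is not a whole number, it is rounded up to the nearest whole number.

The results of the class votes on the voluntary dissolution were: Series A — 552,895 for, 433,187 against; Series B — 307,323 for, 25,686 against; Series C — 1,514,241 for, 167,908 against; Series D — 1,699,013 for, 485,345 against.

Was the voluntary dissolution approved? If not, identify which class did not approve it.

Not approved — the Series B shares did not give the required vote.

Series A: a majority of 1105788 is 552895; 552,895 required, 552,895 in favor — approved.
Series B: 3/4 of 409788 = 307341; 307,341 required, 307,323 in favor — not approved.
Series C: 3/4 of 2018988 = 1514241; 1,514,241 required, 1,514,241 in favor — approved.
Series D: 2/3 of 2547958 = 1698638.67, rounded up to 1698639; 1,698,639 required, 1,699,013 in favor — approved.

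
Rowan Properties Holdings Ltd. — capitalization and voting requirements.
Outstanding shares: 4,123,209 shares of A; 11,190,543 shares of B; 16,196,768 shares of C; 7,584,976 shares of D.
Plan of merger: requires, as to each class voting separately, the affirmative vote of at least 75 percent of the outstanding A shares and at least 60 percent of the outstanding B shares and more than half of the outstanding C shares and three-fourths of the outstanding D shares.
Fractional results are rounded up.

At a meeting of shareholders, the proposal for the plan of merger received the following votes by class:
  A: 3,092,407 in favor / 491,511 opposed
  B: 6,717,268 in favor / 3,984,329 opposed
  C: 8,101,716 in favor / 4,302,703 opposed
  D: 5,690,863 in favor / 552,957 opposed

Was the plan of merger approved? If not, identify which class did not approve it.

A: 3/4 of 4123209 = 3092406.75, rounded up to 3092407; 3,092,407 required, 3,092,407 in favor — approved.
B: 3/5 of 11190543 = 6714325.80, rounded up to 6714326; 6,714,326 required, 6,717,268 in favor — approved.
C: a majority of 16196768 is 8098385; 8,098,385 required, 8,101,716 in favor — approved.
D: 3/4 of 7584976 = 5688732; 5,688,732 required, 5,690,863 in favor — approved.

Approved — every class gave the required vote.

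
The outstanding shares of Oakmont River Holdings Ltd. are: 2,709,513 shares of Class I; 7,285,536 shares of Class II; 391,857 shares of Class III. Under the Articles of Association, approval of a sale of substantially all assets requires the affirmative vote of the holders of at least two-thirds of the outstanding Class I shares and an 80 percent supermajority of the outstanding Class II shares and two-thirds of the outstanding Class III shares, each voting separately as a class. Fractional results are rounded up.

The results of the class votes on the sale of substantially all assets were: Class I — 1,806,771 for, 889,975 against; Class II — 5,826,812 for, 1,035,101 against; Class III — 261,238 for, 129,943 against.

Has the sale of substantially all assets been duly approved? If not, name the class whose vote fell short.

Class I: 2/3 of 2709513 = 1806342; 1,806,342 required, 1,806,771 in favor — approved.
Class II: 4/5 of 7285536 = 5828428.80, rounded up to 5828429; 5,828,429 required, 5,826,812 in favor — not approved.
Class III: 2/3 of 391857 = 261238; 261,238 required, 261,238 in favor — approved.

Not approved — the Class II shares did not give the required vote.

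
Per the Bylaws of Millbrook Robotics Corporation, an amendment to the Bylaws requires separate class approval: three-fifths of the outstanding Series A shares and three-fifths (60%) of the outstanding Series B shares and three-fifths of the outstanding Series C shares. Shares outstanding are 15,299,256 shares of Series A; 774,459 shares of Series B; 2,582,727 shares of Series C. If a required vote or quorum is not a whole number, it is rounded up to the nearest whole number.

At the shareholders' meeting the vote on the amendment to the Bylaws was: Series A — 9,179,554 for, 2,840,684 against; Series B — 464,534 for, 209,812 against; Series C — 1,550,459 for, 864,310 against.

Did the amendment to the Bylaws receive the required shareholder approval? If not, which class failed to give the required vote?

Series A: 3/5 of 15299256 = 9179553.60, rounded up to 9179554; 9,179,554 required, 9,179,554 in favor — approved.
Series B: 3/5 of 774459 = 464675.40, rounded up to 464676; 464,676 required, 464,534 in favor — not approved.
Series C: 3/5 of 2582727 = 1549636.20, rounded up to 1549637; 1,549,637 required, 1,550,459 in favor — approved.

Not approved — the Series B shares did not give the required vote.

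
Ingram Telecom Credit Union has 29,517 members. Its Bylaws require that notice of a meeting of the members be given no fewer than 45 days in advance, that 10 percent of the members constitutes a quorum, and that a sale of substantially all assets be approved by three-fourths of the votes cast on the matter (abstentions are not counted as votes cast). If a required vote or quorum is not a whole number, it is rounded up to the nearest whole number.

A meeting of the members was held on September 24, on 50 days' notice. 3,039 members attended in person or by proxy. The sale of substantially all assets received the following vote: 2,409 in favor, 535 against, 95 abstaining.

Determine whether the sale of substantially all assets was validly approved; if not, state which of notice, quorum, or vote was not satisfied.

Valid — all requirements satisfied.

Notice: 50 days given; 45 required. Satisfied.
Quorum: 10% of 29,517 = 2,951.70, rounded up to 2,952; 3,039 present. Satisfied.
Vote: requires three-fourths of the votes cast (3,039 − 95 abstaining = 2,944); 3/4 of 2944 = 2208, so 2,208 needed; 2,409 in favor. Satisfied.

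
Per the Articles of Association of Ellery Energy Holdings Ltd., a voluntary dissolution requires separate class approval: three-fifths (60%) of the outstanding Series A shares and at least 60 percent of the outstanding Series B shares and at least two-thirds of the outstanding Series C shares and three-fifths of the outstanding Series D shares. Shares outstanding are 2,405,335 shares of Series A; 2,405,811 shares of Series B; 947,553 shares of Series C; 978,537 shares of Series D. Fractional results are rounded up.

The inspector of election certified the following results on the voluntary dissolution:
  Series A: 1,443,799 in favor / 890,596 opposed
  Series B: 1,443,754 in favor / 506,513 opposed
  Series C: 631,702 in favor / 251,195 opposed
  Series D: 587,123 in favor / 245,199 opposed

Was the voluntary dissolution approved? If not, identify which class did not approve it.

Approved — every class gave the required vote.

Series A: 3/5 of 2405335 = 1443201; 1,443,201 required, 1,443,799 in favor — approved.
Series B: 3/5 of 2405811 = 1443486.60, rounded up to 1443487; 1,443,487 required, 1,443,754 in favor — approved.
Series C: 2/3 of 947553 = 631702; 631,702 required, 631,702 in favor — approved.
Series D: 3/5 of 978537 = 587122.20, rounded up to 587123; 587,123 required, 587,123 in favor — approved.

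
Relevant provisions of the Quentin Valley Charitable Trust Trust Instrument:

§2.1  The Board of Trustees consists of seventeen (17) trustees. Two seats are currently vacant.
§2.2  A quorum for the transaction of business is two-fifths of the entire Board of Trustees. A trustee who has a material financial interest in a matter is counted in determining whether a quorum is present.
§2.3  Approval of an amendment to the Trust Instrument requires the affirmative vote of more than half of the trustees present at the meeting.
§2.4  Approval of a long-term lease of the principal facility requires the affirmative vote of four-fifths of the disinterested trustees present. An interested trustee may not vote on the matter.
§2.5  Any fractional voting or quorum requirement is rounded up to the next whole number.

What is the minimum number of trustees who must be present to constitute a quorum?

2/5 of 17 = 6.80, rounded up to 7.

7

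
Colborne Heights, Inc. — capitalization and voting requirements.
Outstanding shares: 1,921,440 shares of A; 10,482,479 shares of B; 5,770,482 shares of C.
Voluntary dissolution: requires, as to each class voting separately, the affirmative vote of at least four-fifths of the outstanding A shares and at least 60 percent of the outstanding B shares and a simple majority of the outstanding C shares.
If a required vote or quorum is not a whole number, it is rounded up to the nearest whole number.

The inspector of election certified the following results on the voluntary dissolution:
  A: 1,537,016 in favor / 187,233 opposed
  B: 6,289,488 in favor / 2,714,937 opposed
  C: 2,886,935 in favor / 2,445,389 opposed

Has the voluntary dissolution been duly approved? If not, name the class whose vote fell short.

Not approved — the A shares did not give the required vote.

A: 4/5 of 1921440 = 1537152; 1,537,152 required, 1,537,016 in favor — not approved.
B: 3/5 of 10482479 = 6289487.40, rounded up to 6289488; 6,289,488 required, 6,289,488 in favor — approved.
C: a majority of 5770482 is 2885242; 2,885,242 required, 2,886,935 in favor — approved.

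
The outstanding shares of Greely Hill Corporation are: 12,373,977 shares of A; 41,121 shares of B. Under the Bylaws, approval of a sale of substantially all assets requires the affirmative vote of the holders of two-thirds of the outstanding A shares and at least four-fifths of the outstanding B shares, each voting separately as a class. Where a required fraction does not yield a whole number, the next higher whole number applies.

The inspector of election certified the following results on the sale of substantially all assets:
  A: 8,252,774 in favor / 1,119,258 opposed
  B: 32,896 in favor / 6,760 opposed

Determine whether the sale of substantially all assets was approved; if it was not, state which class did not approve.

Not approved — the B shares did not give the required vote.

A: 2/3 of 12373977 = 8249318; 8,249,318 required, 8,252,774 in favor — approved.
B: 4/5 of 41121 = 32896.80, rounded up to 32897; 32,897 required, 32,896 in favor — not approved.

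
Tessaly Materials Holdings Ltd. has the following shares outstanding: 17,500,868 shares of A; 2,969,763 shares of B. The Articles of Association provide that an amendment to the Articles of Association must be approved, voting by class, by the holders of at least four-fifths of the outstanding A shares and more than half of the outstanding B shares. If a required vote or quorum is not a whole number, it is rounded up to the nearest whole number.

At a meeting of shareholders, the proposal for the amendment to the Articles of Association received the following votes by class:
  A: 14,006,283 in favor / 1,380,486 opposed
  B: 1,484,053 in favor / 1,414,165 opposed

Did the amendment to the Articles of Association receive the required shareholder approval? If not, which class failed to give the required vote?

Not approved — the B shares did not give the required vote.

A: 4/5 of 17500868 = 14000694.40, rounded up to 14000695; 14,000,695 required, 14,006,283 in favor — approved.
B: a majority of 2969763 is 1484882; 1,484,882 required, 1,484,053 in favor — not approved.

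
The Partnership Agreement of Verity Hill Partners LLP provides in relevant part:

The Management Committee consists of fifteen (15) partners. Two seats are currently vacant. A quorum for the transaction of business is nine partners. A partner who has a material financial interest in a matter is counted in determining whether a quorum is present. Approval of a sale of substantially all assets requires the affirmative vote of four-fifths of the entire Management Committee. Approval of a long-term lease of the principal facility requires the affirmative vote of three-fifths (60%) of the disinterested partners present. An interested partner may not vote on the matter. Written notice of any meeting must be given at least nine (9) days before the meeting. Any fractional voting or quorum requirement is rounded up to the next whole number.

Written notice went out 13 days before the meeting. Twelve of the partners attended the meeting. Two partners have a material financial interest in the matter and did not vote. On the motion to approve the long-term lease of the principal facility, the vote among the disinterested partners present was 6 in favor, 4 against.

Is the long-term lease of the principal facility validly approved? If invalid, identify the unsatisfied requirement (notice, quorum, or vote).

Valid — all requirements satisfied.

Notice: 13 days given; 9 required (13 ≥ 9). Satisfied.
Quorum: 12 present (interested partners count toward quorum); quorum is 9. Satisfied.
Vote: the long-term lease of the principal facility requires three-fifths of the disinterested partners present (12 − 2 = 10). 3/5 of 10 = 6, so 6 affirmative votes are needed; 6 voted in favor. Satisfied.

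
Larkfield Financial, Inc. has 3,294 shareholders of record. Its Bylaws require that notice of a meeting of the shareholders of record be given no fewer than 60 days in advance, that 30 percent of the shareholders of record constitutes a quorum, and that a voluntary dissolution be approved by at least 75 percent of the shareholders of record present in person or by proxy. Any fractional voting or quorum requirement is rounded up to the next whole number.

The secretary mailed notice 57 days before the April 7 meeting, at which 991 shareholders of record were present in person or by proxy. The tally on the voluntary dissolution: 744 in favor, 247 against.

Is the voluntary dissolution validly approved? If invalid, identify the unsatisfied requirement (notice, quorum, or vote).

Invalid — notice requirement not satisfied.

Notice: 57 days given; 60 required. Not satisfied.
Quorum: 30% of 3,294 = 988.20, rounded up to 989; 991 present. Satisfied.
Vote: requires three-fourths of those present (991); 3/4 of 991 = 743.25, rounded up to 744, so 744 needed; 744 in favor. Satisfied.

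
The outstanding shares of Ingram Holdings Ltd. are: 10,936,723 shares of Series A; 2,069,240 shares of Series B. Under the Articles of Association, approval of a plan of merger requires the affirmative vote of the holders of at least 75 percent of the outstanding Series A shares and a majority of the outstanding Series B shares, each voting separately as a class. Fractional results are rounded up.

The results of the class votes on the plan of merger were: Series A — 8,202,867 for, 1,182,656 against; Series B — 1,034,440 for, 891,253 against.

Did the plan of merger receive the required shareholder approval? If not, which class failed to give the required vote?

Not approved — the Series B shares did not give the required vote.

Series A: 3/4 of 10936723 = 8202542.25, rounded up to 8202543; 8,202,543 required, 8,202,867 in favor — approved.
Series B: a majority of 2069240 is 1034621; 1,034,621 required, 1,034,440 in favor — not approved.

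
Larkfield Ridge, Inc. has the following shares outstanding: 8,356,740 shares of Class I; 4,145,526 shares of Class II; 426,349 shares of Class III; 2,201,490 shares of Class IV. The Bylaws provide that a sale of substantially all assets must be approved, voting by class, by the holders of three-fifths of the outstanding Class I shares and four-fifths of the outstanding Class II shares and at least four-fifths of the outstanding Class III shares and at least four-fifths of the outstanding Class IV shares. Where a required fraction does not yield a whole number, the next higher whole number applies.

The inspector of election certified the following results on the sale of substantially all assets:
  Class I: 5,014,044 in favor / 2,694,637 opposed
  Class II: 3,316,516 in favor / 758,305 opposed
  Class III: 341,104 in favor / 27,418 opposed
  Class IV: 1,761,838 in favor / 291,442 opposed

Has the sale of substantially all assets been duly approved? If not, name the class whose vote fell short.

Approved — every class gave the required vote.

Class I: 3/5 of 8356740 = 5014044; 5,014,044 required, 5,014,044 in favor — approved.
Class II: 4/5 of 4145526 = 3316420.80, rounded up to 3316421; 3,316,421 required, 3,316,516 in favor — approved.
Class III: 4/5 of 426349 = 341079.20, rounded up to 341080; 341,080 required, 341,104 in favor — approved.
Class IV: 4/5 of 2201490 = 1761192; 1,761,192 required, 1,761,838 in favor — approved.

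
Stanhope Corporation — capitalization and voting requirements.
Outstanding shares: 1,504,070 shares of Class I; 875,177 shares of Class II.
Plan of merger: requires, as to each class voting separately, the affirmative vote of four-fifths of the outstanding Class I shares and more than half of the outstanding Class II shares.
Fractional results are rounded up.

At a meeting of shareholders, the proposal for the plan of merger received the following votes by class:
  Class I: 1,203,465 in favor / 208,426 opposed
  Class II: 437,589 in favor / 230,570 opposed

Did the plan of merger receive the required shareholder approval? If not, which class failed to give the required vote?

Approved — every class gave the required vote.

Class I: 4/5 of 1504070 = 1203256; 1,203,256 required, 1,203,465 in favor — approved.
Class II: a majority of 875177 is 437589; 437,589 required, 437,589 in favor — approved.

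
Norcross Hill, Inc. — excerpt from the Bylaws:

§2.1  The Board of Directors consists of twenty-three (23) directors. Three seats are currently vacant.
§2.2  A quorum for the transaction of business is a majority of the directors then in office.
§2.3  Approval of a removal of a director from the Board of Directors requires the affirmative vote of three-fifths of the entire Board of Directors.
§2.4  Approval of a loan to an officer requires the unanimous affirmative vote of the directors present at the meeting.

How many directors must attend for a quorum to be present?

11

A majority of 20 is 11.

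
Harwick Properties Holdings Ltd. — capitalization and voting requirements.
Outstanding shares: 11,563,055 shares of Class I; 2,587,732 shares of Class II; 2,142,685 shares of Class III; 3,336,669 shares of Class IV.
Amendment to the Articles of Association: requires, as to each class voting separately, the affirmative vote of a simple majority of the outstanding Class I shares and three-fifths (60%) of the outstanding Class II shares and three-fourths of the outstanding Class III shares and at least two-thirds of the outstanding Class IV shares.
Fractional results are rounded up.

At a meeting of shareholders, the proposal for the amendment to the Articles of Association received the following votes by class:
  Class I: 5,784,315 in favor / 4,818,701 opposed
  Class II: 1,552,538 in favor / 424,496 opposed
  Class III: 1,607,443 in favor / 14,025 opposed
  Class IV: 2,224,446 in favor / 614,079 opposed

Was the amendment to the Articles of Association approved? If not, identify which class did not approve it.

Class I: a majority of 11563055 is 5781528; 5,781,528 required, 5,784,315 in favor — approved.
Class II: 3/5 of 2587732 = 1552639.20, rounded up to 1552640; 1,552,640 required, 1,552,538 in favor — not approved.
Class III: 3/4 of 2142685 = 1607013.75, rounded up to 1607014; 1,607,014 required, 1,607,443 in favor — approved.
Class IV: 2/3 of 3336669 = 2224446; 2,224,446 required, 2,224,446 in favor — approved.

Not approved — the Class II shares did not give the required vote.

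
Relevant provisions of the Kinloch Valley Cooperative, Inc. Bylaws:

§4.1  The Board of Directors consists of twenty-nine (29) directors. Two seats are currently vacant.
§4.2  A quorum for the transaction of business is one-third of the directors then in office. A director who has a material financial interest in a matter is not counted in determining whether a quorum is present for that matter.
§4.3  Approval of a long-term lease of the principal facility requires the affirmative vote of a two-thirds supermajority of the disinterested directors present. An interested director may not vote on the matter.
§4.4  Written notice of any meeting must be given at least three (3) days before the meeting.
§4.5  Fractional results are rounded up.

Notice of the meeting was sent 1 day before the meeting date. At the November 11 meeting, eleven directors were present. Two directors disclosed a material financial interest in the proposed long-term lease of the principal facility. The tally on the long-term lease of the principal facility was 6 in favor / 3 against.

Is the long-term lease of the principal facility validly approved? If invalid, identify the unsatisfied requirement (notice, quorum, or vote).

Notice: 1 day given; 3 required (1 < 3). Not satisfied.
Quorum: 11 present, but the 2 interested directors do not count, leaving 9. Quorum is 9. Satisfied.
Vote: the long-term lease of the principal facility requires two-thirds of the disinterested directors present (11 − 2 = 9). 2/3 of 9 = 6, so 6 affirmative votes are needed; 6 voted in favor. Satisfied.

Invalid — notice requirement not satisfied.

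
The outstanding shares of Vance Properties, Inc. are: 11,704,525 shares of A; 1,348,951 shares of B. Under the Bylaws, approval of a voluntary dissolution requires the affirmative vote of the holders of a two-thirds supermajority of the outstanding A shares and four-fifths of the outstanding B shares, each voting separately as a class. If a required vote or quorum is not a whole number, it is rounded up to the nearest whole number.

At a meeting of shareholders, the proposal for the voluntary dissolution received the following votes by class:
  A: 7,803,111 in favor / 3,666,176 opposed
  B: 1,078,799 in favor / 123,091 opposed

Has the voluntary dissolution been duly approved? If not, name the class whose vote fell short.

Not approved — the B shares did not give the required vote.

A: 2/3 of 11704525 = 7803016.67, rounded up to 7803017; 7,803,017 required, 7,803,111 in favor — approved.
B: 4/5 of 1348951 = 1079160.80, rounded up to 1079161; 1,079,161 required, 1,078,799 in favor — not approved.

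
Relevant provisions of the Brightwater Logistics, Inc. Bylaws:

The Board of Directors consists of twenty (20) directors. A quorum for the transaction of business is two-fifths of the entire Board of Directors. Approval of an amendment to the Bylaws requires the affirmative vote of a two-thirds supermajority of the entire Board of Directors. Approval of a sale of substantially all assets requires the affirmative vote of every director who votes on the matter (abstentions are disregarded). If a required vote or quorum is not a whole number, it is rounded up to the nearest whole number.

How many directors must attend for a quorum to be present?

8

2/5 of 20 = 8.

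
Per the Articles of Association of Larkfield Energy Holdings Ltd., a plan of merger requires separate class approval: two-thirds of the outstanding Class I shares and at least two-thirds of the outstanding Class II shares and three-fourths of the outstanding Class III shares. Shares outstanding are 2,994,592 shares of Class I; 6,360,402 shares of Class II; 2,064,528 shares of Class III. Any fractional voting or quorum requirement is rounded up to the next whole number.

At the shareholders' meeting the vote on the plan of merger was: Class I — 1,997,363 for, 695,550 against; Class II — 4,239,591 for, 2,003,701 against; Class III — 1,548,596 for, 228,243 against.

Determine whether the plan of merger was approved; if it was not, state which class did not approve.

Not approved — the Class II shares did not give the required vote.

Class I: 2/3 of 2994592 = 1996394.67, rounded up to 1996395; 1,996,395 required, 1,997,363 in favor — approved.
Class II: 2/3 of 6360402 = 4240268; 4,240,268 required, 4,239,591 in favor — not approved.
Class III: 3/4 of 2064528 = 1548396; 1,548,396 required, 1,548,596 in favor — approved.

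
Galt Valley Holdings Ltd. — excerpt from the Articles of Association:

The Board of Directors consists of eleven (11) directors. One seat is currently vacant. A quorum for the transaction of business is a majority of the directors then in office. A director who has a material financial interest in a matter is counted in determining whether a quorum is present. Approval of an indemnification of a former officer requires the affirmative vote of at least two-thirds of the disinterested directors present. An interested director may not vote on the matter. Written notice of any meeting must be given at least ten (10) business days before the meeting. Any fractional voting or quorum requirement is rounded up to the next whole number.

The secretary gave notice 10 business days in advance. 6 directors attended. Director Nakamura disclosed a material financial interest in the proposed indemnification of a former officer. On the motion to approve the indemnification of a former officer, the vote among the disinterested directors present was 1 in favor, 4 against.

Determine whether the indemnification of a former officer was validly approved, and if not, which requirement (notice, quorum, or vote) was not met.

Notice: 10 business days given; 10 required (10 ≥ 10). Satisfied.
Quorum: 6 present (interested directors count toward quorum); quorum is 6. Satisfied.
Vote: the indemnification of a former officer requires two-thirds of the disinterested directors present (6 − 1 = 5). 2/3 of 5 = 3.33, rounded up to 4, so 4 affirmative votes are needed; 1 voted in favor. Not satisfied.

Invalid — vote requirement not satisfied.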